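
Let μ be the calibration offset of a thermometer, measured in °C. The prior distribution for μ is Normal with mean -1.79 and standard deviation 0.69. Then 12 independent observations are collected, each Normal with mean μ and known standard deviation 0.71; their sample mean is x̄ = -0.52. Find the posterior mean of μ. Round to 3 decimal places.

Prior precision 1/τ₀² = 1/0.69² = 2.10040; data precision n/σ² = 12/0.71² = 23.8048.
Posterior precision = 2.10040 + 23.8048 = 25.9052.
Posterior mean = (2.10040·-1.79 + 23.8048·-0.52) / 25.9052 = -0.623.

Posterior mean ≈ -0.623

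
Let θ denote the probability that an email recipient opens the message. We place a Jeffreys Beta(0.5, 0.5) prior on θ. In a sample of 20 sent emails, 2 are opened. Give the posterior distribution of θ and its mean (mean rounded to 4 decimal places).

Observing 2 successes and 18 failures updates Beta(0.5, 0.5) by adding the success and failure counts to the two shape parameters: α = 0.5+2 = 2.5, β = 0.5+18 = 18.5.
Posterior mean = α/(α+β) = 2.5/21 = 0.1190.

Posterior: Beta(2.5, 18.5); mean ≈ 0.1190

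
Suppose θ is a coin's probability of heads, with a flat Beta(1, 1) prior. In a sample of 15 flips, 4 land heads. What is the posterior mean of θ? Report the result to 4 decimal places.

Observing 4 successes and 11 failures updates Beta(1, 1) by adding the success and failure counts to the two shape parameters: α = 1+4 = 5, β = 1+11 = 12.
Posterior mean = α/(α+β) = 5/17 = 0.2941.

Posterior mean ≈ 0.2941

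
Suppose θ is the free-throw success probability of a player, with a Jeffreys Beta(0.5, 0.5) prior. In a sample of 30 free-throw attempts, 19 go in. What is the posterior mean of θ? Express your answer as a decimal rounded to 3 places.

Observing 19 successes and 11 failures updates Beta(0.5, 0.5) by adding the success and failure counts to the two shape parameters: α = 0.5+19 = 19.5, β = 0.5+11 = 11.5.
Posterior mean = α/(α+β) = 19.5/31 = 0.629.

Posterior mean ≈ 0.629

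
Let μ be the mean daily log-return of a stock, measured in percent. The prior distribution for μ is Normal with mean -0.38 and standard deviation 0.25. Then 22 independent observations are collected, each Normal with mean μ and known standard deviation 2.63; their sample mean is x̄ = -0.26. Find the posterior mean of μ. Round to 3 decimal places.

Prior precision 1/τ₀² = 1/0.25² = 16.0000; data precision n/σ² = 22/2.63² = 3.18062.
Posterior precision = 16.0000 + 3.18062 = 19.1806.
Posterior mean = (16.0000·-0.38 + 3.18062·-0.26) / 19.1806 = -0.360.

Posterior mean ≈ -0.360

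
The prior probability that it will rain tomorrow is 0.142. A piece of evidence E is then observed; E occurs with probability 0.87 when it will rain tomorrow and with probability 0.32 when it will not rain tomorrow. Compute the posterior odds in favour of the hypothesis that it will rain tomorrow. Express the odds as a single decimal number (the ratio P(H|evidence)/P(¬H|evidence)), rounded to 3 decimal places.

Posterior odds ≈ 0.450

Prior odds = 0.142/(1−0.142) = 0.16550. In log-odds, ln(0.16550) = -1.7988.
Add log likelihood ratio: ln(2.7188) = 1.0002.
Posterior log-odds = -0.79860, so posterior odds = exp(-0.79860) = 0.44996.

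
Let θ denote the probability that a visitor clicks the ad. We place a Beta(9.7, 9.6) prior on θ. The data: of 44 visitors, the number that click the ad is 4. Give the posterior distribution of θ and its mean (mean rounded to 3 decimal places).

The binomial likelihood is conjugate to the Beta prior: with 4 successes and 40 failures, the posterior is Beta(9.7+4, 9.6+40) = Beta(13.7, 49.6).
Posterior mean = α/(α+β) = 13.7/63.3 = 0.216.

Posterior: Beta(13.7, 49.6); mean ≈ 0.216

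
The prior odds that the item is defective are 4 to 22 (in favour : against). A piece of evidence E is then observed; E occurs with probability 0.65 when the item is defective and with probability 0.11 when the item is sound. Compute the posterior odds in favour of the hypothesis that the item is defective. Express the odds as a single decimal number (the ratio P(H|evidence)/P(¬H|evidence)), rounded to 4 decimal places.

Prior odds = 4/22 = 0.18182. In log-odds, ln(0.18182) = -1.7047.
Add log likelihood ratio: ln(5.9091) = 1.7765.
Posterior log-odds = 0.071744, so posterior odds = exp(0.071744) = 1.0744.

Posterior odds ≈ 1.0744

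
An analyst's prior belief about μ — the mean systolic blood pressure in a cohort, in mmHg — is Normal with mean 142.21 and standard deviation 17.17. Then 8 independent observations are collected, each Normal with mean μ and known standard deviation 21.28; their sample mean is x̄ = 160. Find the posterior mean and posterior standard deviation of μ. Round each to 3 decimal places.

With known σ, the Normal prior is conjugate. Weight on the data is w = (n/σ²)/(n/σ² + 1/τ₀²) = 0.0176663/(0.0176663+0.00339203) = 0.83892.
Posterior mean = w·x̄ + (1−w)·μ₀ = 0.83892·160 + 0.16108·142.21 = 157.134. Posterior variance = 1/(0.0176663+0.00339203) = 47.4870, so SD = 6.891.

Posterior mean ≈ 157.134; posterior SD ≈ 6.891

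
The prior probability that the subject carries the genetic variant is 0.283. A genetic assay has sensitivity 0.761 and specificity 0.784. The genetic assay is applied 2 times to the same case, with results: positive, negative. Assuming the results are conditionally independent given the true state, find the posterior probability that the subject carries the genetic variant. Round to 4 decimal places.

Posterior P(H) ≈ 0.2977

Let H be the event that the subject carries the genetic variant; start with P(H) = 0.283. P('positive'|H) = 0.761, P('positive'|¬H) = 0.216.
Update on result 1 ('positive'): P(H) ← 0.761·0.2830 / (0.761·0.2830 + 0.216·0.7170) = 0.21536/0.37023 = 0.5817.
Update on result 2 ('negative'): P(H) ← 0.239·0.5817 / (0.239·0.5817 + 0.784·0.4183) = 0.13902/0.46698 = 0.2977.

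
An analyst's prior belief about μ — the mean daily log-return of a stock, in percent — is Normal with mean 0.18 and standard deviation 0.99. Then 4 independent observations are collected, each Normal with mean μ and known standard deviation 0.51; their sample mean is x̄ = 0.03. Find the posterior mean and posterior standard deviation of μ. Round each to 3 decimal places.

Posterior mean ≈ 0.039; posterior SD ≈ 0.247

With known σ, the Normal prior is conjugate. Weight on the data is w = (n/σ²)/(n/σ² + 1/τ₀²) = 15.3787/(15.3787+1.02030) = 0.93778.
Posterior mean = w·x̄ + (1−w)·μ₀ = 0.93778·0.03 + 0.062217·0.18 = 0.039. Posterior variance = 1/(15.3787+1.02030) = 0.0609793, so SD = 0.247.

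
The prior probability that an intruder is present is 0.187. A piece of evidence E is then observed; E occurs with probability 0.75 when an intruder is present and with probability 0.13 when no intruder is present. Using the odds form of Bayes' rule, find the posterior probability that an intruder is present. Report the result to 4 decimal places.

Posterior probability ≈ 0.5703

Prior odds = 0.187/(1−0.187) = 0.23001.
Likelihood ratio for E = 0.75/0.13 = 5.7692.
Posterior odds = prior odds × LR = 1.3270.
Posterior probability = odds/(1+odds) = 1.3270/2.3270 = 0.5703.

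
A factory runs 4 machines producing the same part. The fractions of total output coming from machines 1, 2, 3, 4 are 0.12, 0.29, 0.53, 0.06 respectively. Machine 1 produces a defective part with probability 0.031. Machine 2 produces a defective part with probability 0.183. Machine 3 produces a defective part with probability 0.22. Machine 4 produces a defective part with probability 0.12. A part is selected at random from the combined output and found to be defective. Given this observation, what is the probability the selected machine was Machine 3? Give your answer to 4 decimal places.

Posterior probability ≈ 0.6457

P(defective|M1) = 0.031; P(defective|M2) = 0.183; P(defective|M3) = 0.22; P(defective|M4) = 0.12.
Prior × likelihood for each source: 0.12·0.031=0.003720, 0.29·0.183=0.05307, 0.53·0.22=0.1166, 0.06·0.12=0.007200. Summing gives P(defective) = 0.18059.
P(Machine 3 | defective) = 0.1166 / 0.18059 = 0.6457.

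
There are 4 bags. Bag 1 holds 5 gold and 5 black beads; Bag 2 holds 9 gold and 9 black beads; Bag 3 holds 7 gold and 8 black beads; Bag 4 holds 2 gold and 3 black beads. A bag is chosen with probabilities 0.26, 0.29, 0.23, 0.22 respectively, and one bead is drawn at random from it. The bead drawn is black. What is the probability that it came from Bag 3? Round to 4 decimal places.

Posterior probability ≈ 0.2316

Tabulate prior·likelihood by source: [1] prior 0.26, lik 0.5, product 0.1300; [2] prior 0.29, lik 0.5, product 0.1450; [3] prior 0.23, lik 0.5333, product 0.1227; [4] prior 0.22, lik 0.6, product 0.1320.
Normalizing constant = 0.52967; the posterior for Bag 3 is its product over the sum, 0.1227/0.52967 = 0.2316.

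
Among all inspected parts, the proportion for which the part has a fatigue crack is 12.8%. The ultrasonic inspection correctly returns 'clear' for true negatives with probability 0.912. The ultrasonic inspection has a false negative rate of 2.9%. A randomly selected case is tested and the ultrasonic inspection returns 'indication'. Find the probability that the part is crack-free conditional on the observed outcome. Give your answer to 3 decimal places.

P(¬H | E) ≈ 0.382

Let H be the event that the part has a fatigue crack. P(H) = 0.128, so P(¬H) = 0.872. With E the 'indication' result, P(E|H) = 0.971 and P(E|¬H) = 0.088.
P(E) = 0.971·0.128 + 0.088·0.872 = 0.12429 + 0.076736 = 0.20102.
By Bayes' theorem, P(H|E) = 0.12429 / 0.20102 = 0.618. Hence P(¬H|E) = 1 − 0.618 = 0.382.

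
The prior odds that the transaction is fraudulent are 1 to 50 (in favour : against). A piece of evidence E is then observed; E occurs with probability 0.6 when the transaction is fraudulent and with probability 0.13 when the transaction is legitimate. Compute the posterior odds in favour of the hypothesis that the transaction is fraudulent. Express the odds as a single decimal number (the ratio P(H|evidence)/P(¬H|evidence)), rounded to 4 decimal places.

Posterior odds ≈ 0.0923

Prior odds = 1/50 = 0.020000.
Likelihood ratio for E = 0.6/0.13 = 4.6154.
Posterior odds = prior odds × LR = 0.092308.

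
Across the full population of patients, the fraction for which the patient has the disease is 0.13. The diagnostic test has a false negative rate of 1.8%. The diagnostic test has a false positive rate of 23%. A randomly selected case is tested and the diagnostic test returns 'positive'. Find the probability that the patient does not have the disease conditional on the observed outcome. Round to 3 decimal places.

Let H be the event that the patient has the disease. P(H) = 0.13, so P(¬H) = 0.87. With E the 'positive' result, P(E|H) = 0.982 and P(E|¬H) = 0.23.
P(E) = 0.982·0.13 + 0.23·0.87 = 0.12766 + 0.20010 = 0.32776.
By Bayes' theorem, P(H|E) = 0.12766 / 0.32776 = 0.389. Hence P(¬H|E) = 1 − 0.389 = 0.611.

P(¬H | E) ≈ 0.611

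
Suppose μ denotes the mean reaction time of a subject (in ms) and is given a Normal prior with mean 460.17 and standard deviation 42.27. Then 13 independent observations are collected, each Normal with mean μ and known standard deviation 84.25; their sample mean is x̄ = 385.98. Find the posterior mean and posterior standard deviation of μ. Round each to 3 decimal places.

Posterior mean ≈ 403.345; posterior SD ≈ 20.450

With known σ, the Normal prior is conjugate. Weight on the data is w = (n/σ²)/(n/σ² + 1/τ₀²) = 0.00183149/(0.00183149+0.00055967) = 0.76594.
Posterior mean = w·x̄ + (1−w)·μ₀ = 0.76594·385.98 + 0.23406·460.17 = 403.345. Posterior variance = 1/(0.00183149+0.00055967) = 418.207, so SD = 20.450.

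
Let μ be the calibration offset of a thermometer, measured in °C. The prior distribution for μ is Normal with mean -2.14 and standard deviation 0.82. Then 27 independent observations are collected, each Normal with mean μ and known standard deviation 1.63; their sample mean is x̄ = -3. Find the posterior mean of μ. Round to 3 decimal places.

With known σ, the Normal prior is conjugate. Weight on the data is w = (n/σ²)/(n/σ² + 1/τ₀²) = 10.1622/(10.1622+1.48721) = 0.87234.
Posterior mean = w·x̄ + (1−w)·μ₀ = 0.87234·-3 + 0.12766·-2.14 = -2.890.

Posterior mean ≈ -2.890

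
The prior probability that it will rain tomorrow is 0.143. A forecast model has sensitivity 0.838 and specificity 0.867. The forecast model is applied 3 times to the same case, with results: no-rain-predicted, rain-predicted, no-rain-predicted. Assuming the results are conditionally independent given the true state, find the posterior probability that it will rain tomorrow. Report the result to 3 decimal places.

Let H be the event that it will rain tomorrow; start with P(H) = 0.143. P('rain-predicted'|H) = 0.838, P('rain-predicted'|¬H) = 0.133.
Update on result 1 ('no-rain-predicted'): P(H) ← 0.162·0.1430 / (0.162·0.1430 + 0.867·0.8570) = 0.023166/0.76619 = 0.0302.
Update on result 2 ('rain-predicted'): P(H) ← 0.838·0.0302 / (0.838·0.0302 + 0.133·0.9698) = 0.025337/0.15432 = 0.1642.
Update on result 3 ('no-rain-predicted'): P(H) ← 0.162·0.1642 / (0.162·0.1642 + 0.867·0.8358) = 0.026599/0.75125 = 0.0354.

Posterior P(H) ≈ 0.035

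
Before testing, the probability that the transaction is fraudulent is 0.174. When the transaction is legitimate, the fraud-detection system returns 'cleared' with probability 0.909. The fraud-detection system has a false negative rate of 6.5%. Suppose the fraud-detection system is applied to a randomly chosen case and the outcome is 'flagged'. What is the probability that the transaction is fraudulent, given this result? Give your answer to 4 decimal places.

P(H | E) ≈ 0.6840

Write H for 'the transaction is fraudulent'. Prior odds H:¬H = 0.174/0.826 = 0.21065. For the 'flagged' outcome, the likelihood ratio is 0.935/0.091 = 10.275.
Posterior odds = 0.21065 × 10.275 = 2.1644, so P(H|E) = 2.1644/(1+2.1644) = 0.6840.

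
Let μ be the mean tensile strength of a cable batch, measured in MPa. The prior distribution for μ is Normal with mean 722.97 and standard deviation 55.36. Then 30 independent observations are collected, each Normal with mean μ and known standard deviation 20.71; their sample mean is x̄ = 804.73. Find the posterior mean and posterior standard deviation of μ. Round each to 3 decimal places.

Prior precision 1/τ₀² = 1/55.36² = 0.00032629; data precision n/σ² = 30/20.71² = 0.0699457.
Posterior precision = 0.00032629 + 0.0699457 = 0.0702720, giving posterior SD = 1/√0.0702720 = 3.772.
Posterior mean = (0.00032629·722.97 + 0.0699457·804.73) / 0.0702720 = 804.350.

Posterior mean ≈ 804.350; posterior SD ≈ 3.772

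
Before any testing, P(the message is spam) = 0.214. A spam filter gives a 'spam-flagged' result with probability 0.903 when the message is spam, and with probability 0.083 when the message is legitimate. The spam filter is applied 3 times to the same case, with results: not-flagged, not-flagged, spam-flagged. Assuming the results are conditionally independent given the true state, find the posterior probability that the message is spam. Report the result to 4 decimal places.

Posterior P(H) ≈ 0.0321

Let H be the event that the message is spam; start with P(H) = 0.214. P('spam-flagged'|H) = 0.903, P('spam-flagged'|¬H) = 0.083.
Update on result 1 ('not-flagged'): P(H) ← 0.097·0.2140 / (0.097·0.2140 + 0.917·0.7860) = 0.020758/0.74152 = 0.0280.
Update on result 2 ('not-flagged'): P(H) ← 0.097·0.0280 / (0.097·0.0280 + 0.917·0.9720) = 0.0027154/0.89405 = 0.0030.
Update on result 3 ('spam-flagged'): P(H) ← 0.903·0.0030 / (0.903·0.0030 + 0.083·0.9970) = 0.0027426/0.085491 = 0.0321.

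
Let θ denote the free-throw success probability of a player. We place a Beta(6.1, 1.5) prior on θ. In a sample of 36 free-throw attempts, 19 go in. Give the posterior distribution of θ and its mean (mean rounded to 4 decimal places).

The binomial likelihood is conjugate to the Beta prior: with 19 successes and 17 failures, the posterior is Beta(6.1+19, 1.5+17) = Beta(25.1, 18.5).
E[θ | data] = 25.1/(25.1+18.5) = 0.5757.

Posterior: Beta(25.1, 18.5); mean ≈ 0.5757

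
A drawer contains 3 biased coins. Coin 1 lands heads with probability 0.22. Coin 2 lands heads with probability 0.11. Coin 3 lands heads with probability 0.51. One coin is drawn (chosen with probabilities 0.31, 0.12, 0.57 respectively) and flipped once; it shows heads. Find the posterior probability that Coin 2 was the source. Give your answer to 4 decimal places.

Tabulate prior·likelihood by source: [1] prior 0.31, lik 0.22, product 0.06820; [2] prior 0.12, lik 0.11, product 0.01320; [3] prior 0.57, lik 0.51, product 0.2907.
Normalizing constant = 0.37210; the posterior for Coin 2 is its product over the sum, 0.01320/0.37210 = 0.0355.

Posterior probability ≈ 0.0355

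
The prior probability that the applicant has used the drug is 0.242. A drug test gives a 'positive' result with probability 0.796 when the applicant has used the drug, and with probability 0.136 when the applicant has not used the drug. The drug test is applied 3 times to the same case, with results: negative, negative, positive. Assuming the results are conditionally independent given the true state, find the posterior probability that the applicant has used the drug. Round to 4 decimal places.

Posterior P(H) ≈ 0.0943

Let H be the event that the applicant has used the drug; start with P(H) = 0.242. P('positive'|H) = 0.796, P('positive'|¬H) = 0.136.
Update on result 1 ('negative'): P(H) ← 0.204·0.2420 / (0.204·0.2420 + 0.864·0.7580) = 0.049368/0.70428 = 0.0701.
Update on result 2 ('negative'): P(H) ← 0.204·0.0701 / (0.204·0.0701 + 0.864·0.9299) = 0.014300/0.81774 = 0.0175.
Update on result 3 ('positive'): P(H) ← 0.796·0.0175 / (0.796·0.0175 + 0.136·0.9825) = 0.013920/0.14754 = 0.0943.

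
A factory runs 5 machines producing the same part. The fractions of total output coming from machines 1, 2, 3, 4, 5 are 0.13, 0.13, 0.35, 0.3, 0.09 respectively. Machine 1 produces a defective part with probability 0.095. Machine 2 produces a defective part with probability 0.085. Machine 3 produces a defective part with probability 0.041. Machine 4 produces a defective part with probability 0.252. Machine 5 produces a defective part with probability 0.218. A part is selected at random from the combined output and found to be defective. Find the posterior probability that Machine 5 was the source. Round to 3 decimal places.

Posterior probability ≈ 0.148

P(defective|M1) = 0.095; P(defective|M2) = 0.085; P(defective|M3) = 0.041; P(defective|M4) = 0.252; P(defective|M5) = 0.218.
Prior × likelihood for each source: 0.13·0.095=0.01235, 0.13·0.085=0.01105, 0.35·0.041=0.01435, 0.3·0.252=0.07560, 0.09·0.218=0.01962. Summing gives P(defective) = 0.13297.
P(Machine 5 | defective) = 0.01962 / 0.13297 = 0.148.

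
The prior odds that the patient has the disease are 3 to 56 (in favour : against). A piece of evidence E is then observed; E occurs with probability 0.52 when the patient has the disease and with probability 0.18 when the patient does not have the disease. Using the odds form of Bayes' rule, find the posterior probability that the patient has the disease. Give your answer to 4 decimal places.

Posterior probability ≈ 0.1340

Prior odds = 3/56 = 0.053571.
Likelihood ratio for E = 0.52/0.18 = 2.8889.
Posterior odds = prior odds × LR = 0.15476.
Posterior probability = odds/(1+odds) = 0.15476/1.1548 = 0.1340.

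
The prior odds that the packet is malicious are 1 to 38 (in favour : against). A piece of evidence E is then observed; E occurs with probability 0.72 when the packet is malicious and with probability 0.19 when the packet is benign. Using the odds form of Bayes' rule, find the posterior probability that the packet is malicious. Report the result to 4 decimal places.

Prior odds = 1/38 = 0.026316. In log-odds, ln(0.026316) = -3.6376.
Add log likelihood ratio: ln(3.7895) = 1.3322.
Posterior log-odds = -2.3054, so posterior odds = exp(-2.3054) = 0.099723. Converting, P(H|E) = 0.099723/1.0997 = 0.0907.

Posterior probability ≈ 0.0907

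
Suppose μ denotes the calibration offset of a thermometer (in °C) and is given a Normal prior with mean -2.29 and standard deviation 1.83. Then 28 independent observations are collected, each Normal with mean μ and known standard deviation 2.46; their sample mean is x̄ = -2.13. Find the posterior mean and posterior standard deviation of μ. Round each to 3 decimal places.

Posterior mean ≈ -2.140; posterior SD ≈ 0.451

Prior precision 1/τ₀² = 1/1.83² = 0.298606; data precision n/σ² = 28/2.46² = 4.62688.
Posterior precision = 0.298606 + 4.62688 = 4.92548, giving posterior SD = 1/√4.92548 = 0.451.
Posterior mean = (0.298606·-2.29 + 4.62688·-2.13) / 4.92548 = -2.140.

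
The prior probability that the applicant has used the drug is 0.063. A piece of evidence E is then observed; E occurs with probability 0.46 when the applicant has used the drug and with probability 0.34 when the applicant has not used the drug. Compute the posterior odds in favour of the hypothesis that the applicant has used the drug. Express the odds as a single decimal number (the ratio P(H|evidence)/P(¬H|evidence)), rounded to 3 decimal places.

Prior odds = 0.063/(1−0.063) = 0.067236.
Likelihood ratio for E = 0.46/0.34 = 1.3529.
Posterior odds = prior odds × LR = 0.090966.

Posterior odds ≈ 0.091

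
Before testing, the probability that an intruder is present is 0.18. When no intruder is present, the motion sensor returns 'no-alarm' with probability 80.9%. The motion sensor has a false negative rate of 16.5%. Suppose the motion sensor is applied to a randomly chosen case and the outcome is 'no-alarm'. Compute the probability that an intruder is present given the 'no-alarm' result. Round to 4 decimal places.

Let H be the event that an intruder is present. P(H) = 0.18, so P(¬H) = 0.82. With E the 'no-alarm' result, P(E|H) = 0.165 and P(E|¬H) = 0.809.
P(E) = 0.165·0.18 + 0.809·0.82 = 0.029700 + 0.66338 = 0.69308.
By Bayes' theorem, P(H|E) = 0.029700 / 0.69308 = 0.0429.

P(H | E) ≈ 0.0429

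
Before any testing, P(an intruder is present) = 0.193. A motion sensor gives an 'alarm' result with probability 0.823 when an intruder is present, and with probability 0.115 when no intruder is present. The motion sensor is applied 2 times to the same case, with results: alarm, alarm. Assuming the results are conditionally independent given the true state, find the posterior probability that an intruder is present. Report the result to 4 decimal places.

With H the event that an intruder is present, the joint likelihood of the observed sequence is P(data|H) = 0.823·0.823 = 0.67733 and P(data|¬H) = 0.115·0.115 = 0.013225.
Bayes: P(H|data) = 0.193·0.67733 / (0.193·0.67733 + 0.807·0.013225) = 0.13072/0.14140 = 0.9245.

Posterior P(H) ≈ 0.9245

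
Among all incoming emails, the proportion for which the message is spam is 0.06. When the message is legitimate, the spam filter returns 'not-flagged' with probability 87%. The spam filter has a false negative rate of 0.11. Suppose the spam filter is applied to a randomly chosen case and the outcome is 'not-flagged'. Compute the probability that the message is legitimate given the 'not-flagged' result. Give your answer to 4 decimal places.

Write H for 'the message is spam'. Prior odds H:¬H = 0.06/0.94 = 0.063830. For the 'not-flagged' outcome, the likelihood ratio is 0.11/0.87 = 0.12644.
Posterior odds = 0.063830 × 0.12644 = 0.0080704, so P(H|E) = 0.0080704/(1+0.0080704) = 0.0080. Then P(¬H|E) = 1 − 0.0080 = 0.9920.

P(¬H | E) ≈ 0.9920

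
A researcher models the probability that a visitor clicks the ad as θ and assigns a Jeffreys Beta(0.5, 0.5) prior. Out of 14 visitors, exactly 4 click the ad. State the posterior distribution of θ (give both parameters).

Posterior: Beta(4.5, 10.5)

The binomial likelihood is conjugate to the Beta prior: with 4 successes and 10 failures, the posterior is Beta(0.5+4, 0.5+10) = Beta(4.5, 10.5).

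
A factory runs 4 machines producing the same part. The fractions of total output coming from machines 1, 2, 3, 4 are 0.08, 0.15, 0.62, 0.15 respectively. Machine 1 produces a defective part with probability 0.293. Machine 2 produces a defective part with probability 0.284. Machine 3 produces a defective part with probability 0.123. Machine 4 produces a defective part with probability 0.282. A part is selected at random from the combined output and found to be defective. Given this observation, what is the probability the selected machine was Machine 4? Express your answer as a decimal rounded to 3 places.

Posterior probability ≈ 0.229

P(defective|M1) = 0.293; P(defective|M2) = 0.284; P(defective|M3) = 0.123; P(defective|M4) = 0.282.
Prior × likelihood for each source: 0.08·0.293=0.02344, 0.15·0.284=0.04260, 0.62·0.123=0.07626, 0.15·0.282=0.04230. Summing gives P(defective) = 0.18460.
P(Machine 4 | defective) = 0.04230 / 0.18460 = 0.229.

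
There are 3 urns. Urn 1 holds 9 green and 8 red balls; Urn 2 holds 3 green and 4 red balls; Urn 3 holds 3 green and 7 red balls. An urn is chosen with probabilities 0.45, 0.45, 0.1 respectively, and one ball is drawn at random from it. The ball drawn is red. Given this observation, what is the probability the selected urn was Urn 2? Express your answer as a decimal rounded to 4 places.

Tabulate prior·likelihood by source: [1] prior 0.45, lik 0.4706, product 0.2118; [2] prior 0.45, lik 0.5714, product 0.2571; [3] prior 0.1, lik 0.7, product 0.07000.
Normalizing constant = 0.53891; the posterior for Urn 2 is its product over the sum, 0.2571/0.53891 = 0.4772.

Posterior probability ≈ 0.4772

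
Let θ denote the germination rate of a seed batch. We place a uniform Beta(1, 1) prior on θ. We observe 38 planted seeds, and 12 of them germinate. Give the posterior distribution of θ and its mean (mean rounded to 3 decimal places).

The binomial likelihood is conjugate to the Beta prior: with 12 successes and 26 failures, the posterior is Beta(1+12, 1+26) = Beta(13, 27).
E[θ | data] = 13/(13+27) = 0.325.

Posterior: Beta(13, 27); mean ≈ 0.325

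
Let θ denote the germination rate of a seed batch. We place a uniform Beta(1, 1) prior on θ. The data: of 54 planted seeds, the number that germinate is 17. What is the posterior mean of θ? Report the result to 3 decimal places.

Observing 17 successes and 37 failures updates Beta(1, 1) by adding the success and failure counts to the two shape parameters: α = 1+17 = 18, β = 1+37 = 38.
Posterior mean = α/(α+β) = 18/56 = 0.321.

Posterior mean ≈ 0.321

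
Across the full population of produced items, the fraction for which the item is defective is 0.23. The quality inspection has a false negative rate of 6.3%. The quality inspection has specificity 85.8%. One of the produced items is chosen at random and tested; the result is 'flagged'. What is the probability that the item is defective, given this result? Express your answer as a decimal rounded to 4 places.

P(H | E) ≈ 0.6634

Let H be the event that the item is defective. P(H) = 0.23, so P(¬H) = 0.77. With E the 'flagged' result, P(E|H) = 0.937 and P(E|¬H) = 0.142.
P(E) = 0.937·0.23 + 0.142·0.77 = 0.21551 + 0.10934 = 0.32485.
By Bayes' theorem, P(H|E) = 0.21551 / 0.32485 = 0.6634.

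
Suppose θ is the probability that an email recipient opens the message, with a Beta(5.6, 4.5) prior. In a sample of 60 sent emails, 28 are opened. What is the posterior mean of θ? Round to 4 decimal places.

Observing 28 successes and 32 failures updates Beta(5.6, 4.5) by adding the success and failure counts to the two shape parameters: α = 5.6+28 = 33.6, β = 4.5+32 = 36.5.
Posterior mean = α/(α+β) = 33.6/70.1 = 0.4793.

Posterior mean ≈ 0.4793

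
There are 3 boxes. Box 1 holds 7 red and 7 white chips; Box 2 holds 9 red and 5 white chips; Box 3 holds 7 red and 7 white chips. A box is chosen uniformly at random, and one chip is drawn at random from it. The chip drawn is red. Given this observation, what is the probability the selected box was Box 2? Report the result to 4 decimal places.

Tabulate prior·likelihood by source: [1] prior 0.333333, lik 0.5, product 0.1667; [2] prior 0.333333, lik 0.6429, product 0.2143; [3] prior 0.333333, lik 0.5, product 0.1667.
Normalizing constant = 0.54762; the posterior for Box 2 is its product over the sum, 0.2143/0.54762 = 0.3913.

Posterior probability ≈ 0.3913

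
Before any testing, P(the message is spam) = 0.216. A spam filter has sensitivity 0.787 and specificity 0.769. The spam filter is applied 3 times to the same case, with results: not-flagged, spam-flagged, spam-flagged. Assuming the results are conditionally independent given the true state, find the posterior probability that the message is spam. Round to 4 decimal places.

Posterior P(H) ≈ 0.4697

With H the event that the message is spam, the joint likelihood of the observed sequence is P(data|H) = 0.213·0.787·0.787 = 0.13193 and P(data|¬H) = 0.769·0.231·0.231 = 0.041035.
Bayes: P(H|data) = 0.216·0.13193 / (0.216·0.13193 + 0.784·0.041035) = 0.028496/0.060667 = 0.4697.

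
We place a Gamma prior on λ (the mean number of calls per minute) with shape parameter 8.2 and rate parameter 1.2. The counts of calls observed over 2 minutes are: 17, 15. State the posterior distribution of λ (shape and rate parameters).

Total count ∑xᵢ = 32 over n = 2 minutes.
Gamma is conjugate to the Poisson likelihood: posterior is Gamma(shape = 8.2+32 = 40.2, rate = 1.2+2 = 3.2).

Posterior: Gamma(shape=40.2, rate=3.2)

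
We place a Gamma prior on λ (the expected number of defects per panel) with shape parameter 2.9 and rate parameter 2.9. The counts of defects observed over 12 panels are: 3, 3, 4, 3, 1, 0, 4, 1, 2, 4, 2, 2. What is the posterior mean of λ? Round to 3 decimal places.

Posterior mean ≈ 2.141

The Poisson likelihood adds the total count to the shape and the number of exposure periods to the rate. Here ∑xᵢ = 29 and n = 12, so shape 2.9→31.9 and rate 2.9→14.9.
E[λ | data] = 31.9/14.9 = 2.141.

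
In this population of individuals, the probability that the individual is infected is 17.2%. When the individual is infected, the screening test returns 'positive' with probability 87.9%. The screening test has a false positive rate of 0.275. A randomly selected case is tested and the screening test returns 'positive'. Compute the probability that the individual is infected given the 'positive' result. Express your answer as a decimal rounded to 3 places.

P(H | E) ≈ 0.399

Write H for 'the individual is infected'. Prior odds H:¬H = 0.172/0.828 = 0.20773. For the 'positive' outcome, the likelihood ratio is 0.879/0.275 = 3.1964.
Posterior odds = 0.20773 × 3.1964 = 0.66398, so P(H|E) = 0.66398/(1+0.66398) = 0.399.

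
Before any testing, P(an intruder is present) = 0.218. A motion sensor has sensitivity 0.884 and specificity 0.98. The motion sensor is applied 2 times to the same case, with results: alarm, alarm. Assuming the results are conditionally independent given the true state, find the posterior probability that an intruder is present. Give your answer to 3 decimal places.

With H the event that an intruder is present, the joint likelihood of the observed sequence is P(data|H) = 0.884·0.884 = 0.78146 and P(data|¬H) = 0.02·0.02 = 0.00040000.
Bayes: P(H|data) = 0.218·0.78146 / (0.218·0.78146 + 0.782·0.00040000) = 0.17036/0.17067 = 0.9982.

Posterior P(H) ≈ 0.998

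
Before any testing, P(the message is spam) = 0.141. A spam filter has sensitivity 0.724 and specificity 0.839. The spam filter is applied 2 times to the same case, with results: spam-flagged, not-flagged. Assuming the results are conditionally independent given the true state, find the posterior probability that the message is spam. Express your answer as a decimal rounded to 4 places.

Posterior P(H) ≈ 0.1954

Let H be the event that the message is spam; start with P(H) = 0.141. P('spam-flagged'|H) = 0.724, P('spam-flagged'|¬H) = 0.161.
Update on result 1 ('spam-flagged'): P(H) ← 0.724·0.1410 / (0.724·0.1410 + 0.161·0.8590) = 0.10208/0.24038 = 0.4247.
Update on result 2 ('not-flagged'): P(H) ← 0.276·0.4247 / (0.276·0.4247 + 0.839·0.5753) = 0.11721/0.59991 = 0.1954.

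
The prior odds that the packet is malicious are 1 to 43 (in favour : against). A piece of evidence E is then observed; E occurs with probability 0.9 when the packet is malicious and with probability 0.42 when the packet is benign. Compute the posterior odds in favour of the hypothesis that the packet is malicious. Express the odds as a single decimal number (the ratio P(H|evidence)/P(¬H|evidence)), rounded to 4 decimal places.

Posterior odds ≈ 0.0498

Prior odds = 1/43 = 0.023256. In log-odds, ln(0.023256) = -3.7612.
Add log likelihood ratio: ln(2.1429) = 0.76214.
Posterior log-odds = -2.9991, so posterior odds = exp(-2.9991) = 0.049834.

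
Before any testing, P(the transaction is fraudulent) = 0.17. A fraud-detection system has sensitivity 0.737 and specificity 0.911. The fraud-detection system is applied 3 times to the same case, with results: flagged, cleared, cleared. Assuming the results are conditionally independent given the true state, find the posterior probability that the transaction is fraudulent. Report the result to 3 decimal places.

Posterior P(H) ≈ 0.124

Let H be the event that the transaction is fraudulent; start with P(H) = 0.17. P('flagged'|H) = 0.737, P('flagged'|¬H) = 0.089.
Update on result 1 ('flagged'): P(H) ← 0.737·0.1700 / (0.737·0.1700 + 0.089·0.8300) = 0.12529/0.19916 = 0.6291.
Update on result 2 ('cleared'): P(H) ← 0.263·0.6291 / (0.263·0.6291 + 0.911·0.3709) = 0.16545/0.50335 = 0.3287.
Update on result 3 ('cleared'): P(H) ← 0.263·0.3287 / (0.263·0.3287 + 0.911·0.6713) = 0.086448/0.69800 = 0.1239.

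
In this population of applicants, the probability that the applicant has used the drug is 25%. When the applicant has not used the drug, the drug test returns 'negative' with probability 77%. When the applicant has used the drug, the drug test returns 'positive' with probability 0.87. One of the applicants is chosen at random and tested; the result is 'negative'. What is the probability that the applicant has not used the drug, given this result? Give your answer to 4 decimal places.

P(¬H | E) ≈ 0.9467

Write H for 'the applicant has used the drug'. Prior odds H:¬H = 0.25/0.75 = 0.33333. For the 'negative' outcome, the likelihood ratio is 0.13/0.77 = 0.16883.
Posterior odds = 0.33333 × 0.16883 = 0.056277, so P(H|E) = 0.056277/(1+0.056277) = 0.0533. Then P(¬H|E) = 1 − 0.0533 = 0.9467.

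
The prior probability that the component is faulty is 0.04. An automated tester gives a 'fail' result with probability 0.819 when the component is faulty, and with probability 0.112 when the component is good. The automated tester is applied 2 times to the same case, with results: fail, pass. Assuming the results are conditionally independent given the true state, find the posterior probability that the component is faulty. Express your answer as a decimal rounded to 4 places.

Posterior P(H) ≈ 0.0585

With H the event that the component is faulty, the joint likelihood of the observed sequence is P(data|H) = 0.819·0.181 = 0.14824 and P(data|¬H) = 0.112·0.888 = 0.099456.
Bayes: P(H|data) = 0.04·0.14824 / (0.04·0.14824 + 0.96·0.099456) = 0.0059296/0.10141 = 0.0585.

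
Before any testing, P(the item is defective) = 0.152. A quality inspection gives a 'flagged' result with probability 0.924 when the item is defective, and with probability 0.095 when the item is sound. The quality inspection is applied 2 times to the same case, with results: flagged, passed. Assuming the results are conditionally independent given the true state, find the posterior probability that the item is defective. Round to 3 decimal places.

With H the event that the item is defective, the joint likelihood of the observed sequence is P(data|H) = 0.924·0.076 = 0.070224 and P(data|¬H) = 0.095·0.905 = 0.085975.
Bayes: P(H|data) = 0.152·0.070224 / (0.152·0.070224 + 0.848·0.085975) = 0.010674/0.083581 = 0.1277.

Posterior P(H) ≈ 0.128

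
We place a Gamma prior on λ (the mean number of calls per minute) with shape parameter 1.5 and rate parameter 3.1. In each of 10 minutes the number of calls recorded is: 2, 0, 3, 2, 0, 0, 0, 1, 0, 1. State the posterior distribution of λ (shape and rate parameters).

Posterior: Gamma(shape=10.5, rate=13.1)

The Poisson likelihood adds the total count to the shape and the number of exposure periods to the rate. Here ∑xᵢ = 9 and n = 10, so shape 1.5→10.5 and rate 3.1→13.1.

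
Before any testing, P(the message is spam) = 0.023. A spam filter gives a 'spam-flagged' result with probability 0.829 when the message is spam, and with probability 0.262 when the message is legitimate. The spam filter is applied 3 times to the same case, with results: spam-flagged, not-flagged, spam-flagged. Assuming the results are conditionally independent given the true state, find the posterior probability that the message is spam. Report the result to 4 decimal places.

Posterior P(H) ≈ 0.0518

Let H be the event that the message is spam; start with P(H) = 0.023. P('spam-flagged'|H) = 0.829, P('spam-flagged'|¬H) = 0.262.
Update on result 1 ('spam-flagged'): P(H) ← 0.829·0.0230 / (0.829·0.0230 + 0.262·0.9770) = 0.019067/0.27504 = 0.0693.
Update on result 2 ('not-flagged'): P(H) ← 0.171·0.0693 / (0.171·0.0693 + 0.738·0.9307) = 0.011854/0.69869 = 0.0170.
Update on result 3 ('spam-flagged'): P(H) ← 0.829·0.0170 / (0.829·0.0170 + 0.262·0.9830) = 0.014065/0.27162 = 0.0518.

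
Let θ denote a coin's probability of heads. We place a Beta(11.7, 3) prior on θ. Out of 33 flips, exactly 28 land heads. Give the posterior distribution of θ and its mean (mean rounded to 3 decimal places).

Posterior: Beta(39.7, 8); mean ≈ 0.832

Observing 28 successes and 5 failures updates Beta(11.7, 3) by adding the success and failure counts to the two shape parameters: α = 11.7+28 = 39.7, β = 3+5 = 8.
Posterior mean = α/(α+β) = 39.7/47.7 = 0.832.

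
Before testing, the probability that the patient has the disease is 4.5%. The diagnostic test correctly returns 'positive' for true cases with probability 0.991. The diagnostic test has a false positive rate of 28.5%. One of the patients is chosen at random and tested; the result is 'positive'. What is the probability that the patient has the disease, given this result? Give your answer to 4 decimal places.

P(H | E) ≈ 0.1408

Let H be the event that the patient has the disease. P(H) = 0.045, so P(¬H) = 0.955. With E the 'positive' result, P(E|H) = 0.991 and P(E|¬H) = 0.285.
P(E) = 0.991·0.045 + 0.285·0.955 = 0.044595 + 0.27217 = 0.31677.
By Bayes' theorem, P(H|E) = 0.044595 / 0.31677 = 0.1408.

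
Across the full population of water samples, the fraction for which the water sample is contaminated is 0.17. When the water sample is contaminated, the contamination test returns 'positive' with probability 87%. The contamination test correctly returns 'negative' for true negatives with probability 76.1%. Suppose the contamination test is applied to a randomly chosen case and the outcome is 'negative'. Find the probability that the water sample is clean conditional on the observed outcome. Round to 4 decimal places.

P(¬H | E) ≈ 0.9662

Let H be the event that the water sample is contaminated. P(H) = 0.17, so P(¬H) = 0.83. With E the 'negative' result, P(E|H) = 0.13 and P(E|¬H) = 0.761.
P(E) = 0.13·0.17 + 0.761·0.83 = 0.022100 + 0.63163 = 0.65373.
By Bayes' theorem, P(H|E) = 0.022100 / 0.65373 = 0.0338. Hence P(¬H|E) = 1 − 0.0338 = 0.9662.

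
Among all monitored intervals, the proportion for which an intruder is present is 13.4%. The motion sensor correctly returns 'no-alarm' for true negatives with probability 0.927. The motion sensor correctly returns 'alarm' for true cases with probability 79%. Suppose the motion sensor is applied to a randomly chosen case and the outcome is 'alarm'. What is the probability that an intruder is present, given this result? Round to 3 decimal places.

P(H | E) ≈ 0.626

Write H for 'an intruder is present'. Prior odds H:¬H = 0.134/0.866 = 0.15473. For the 'alarm' outcome, the likelihood ratio is 0.79/0.073 = 10.822.
Posterior odds = 0.15473 × 10.822 = 1.6745, so P(H|E) = 1.6745/(1+1.6745) = 0.626.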